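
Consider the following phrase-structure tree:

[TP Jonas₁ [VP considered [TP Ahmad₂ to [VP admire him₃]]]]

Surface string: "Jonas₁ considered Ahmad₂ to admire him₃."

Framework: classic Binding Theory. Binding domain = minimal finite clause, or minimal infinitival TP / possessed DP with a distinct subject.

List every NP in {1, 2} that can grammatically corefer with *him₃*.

{1}

*him* is a pronoun, so Principle B applies: it must be free in its binding domain.
Binding domain of *him₃*: the embedded TP, whose subject is Ahmad₂.
*Jonas₁* c-commands the pronoun but from outside its binding domain, and is not c-commanded by it → coindexation permitted.
*Ahmad₂* c-commands the pronoun within its binding domain → coindexation would violate Principle B.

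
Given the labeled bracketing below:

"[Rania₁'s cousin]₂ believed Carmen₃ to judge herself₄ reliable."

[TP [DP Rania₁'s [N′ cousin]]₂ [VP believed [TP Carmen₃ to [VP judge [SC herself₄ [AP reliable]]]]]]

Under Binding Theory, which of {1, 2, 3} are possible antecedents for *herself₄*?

*herself* is an anaphor, so Principle A applies: it must be bound in its binding domain.
Binding domain of *herself₄*: the embedded TP, whose subject is Carmen₃.
*Rania₁* does not c-command the anaphor → cannot bind it.
*[Rania₁'s cousin]₂* c-commands the anaphor but is outside its binding domain → cannot satisfy Principle A.
*Carmen₃* c-commands the anaphor within its binding domain → licit binder.

{3}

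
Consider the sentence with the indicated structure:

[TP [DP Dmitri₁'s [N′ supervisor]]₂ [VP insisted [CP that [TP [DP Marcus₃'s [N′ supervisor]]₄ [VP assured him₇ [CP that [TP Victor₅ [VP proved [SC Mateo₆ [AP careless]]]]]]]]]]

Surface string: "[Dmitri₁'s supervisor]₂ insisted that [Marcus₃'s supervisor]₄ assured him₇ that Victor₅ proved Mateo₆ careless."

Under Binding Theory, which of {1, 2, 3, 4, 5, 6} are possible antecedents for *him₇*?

{1, 2, 3}

*him* is a pronoun, so Principle B applies: it must be free in its binding domain.
Binding domain of *him₇*: the embedded TP, whose subject is [Marcus₃'s supervisor]₄.
*Dmitri₁* and the pronoun do not c-command one another → neither Principle B nor Principle C is at stake; coindexation permitted.
*[Dmitri₁'s supervisor]₂* c-commands the pronoun but from outside its binding domain, and is not c-commanded by it → coindexation permitted.
*Marcus₃* and the pronoun do not c-command one another → neither Principle B nor Principle C is at stake; coindexation permitted.
*[Marcus₃'s supervisor]₄* c-commands the pronoun within its binding domain → coindexation would violate Principle B.
*Victor₅*: the pronoun c-commands this R-expression → coindexation would violate Principle C on *Victor₅*.
*Mateo₆*: the pronoun c-commands this R-expression → coindexation would violate Principle C on *Mateo₆*.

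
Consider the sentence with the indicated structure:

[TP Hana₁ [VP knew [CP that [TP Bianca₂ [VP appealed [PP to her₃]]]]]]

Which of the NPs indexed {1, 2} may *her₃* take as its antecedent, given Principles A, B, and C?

*her* is a pronoun, so Principle B applies: it must be free in its binding domain.
Binding domain of *her₃*: the embedded TP, whose subject is Bianca₂.
*Hana₁* c-commands the pronoun but from outside its binding domain, and is not c-commanded by it → coindexation permitted.
*Bianca₂* c-commands the pronoun within its binding domain → coindexation would violate Principle B.

{1}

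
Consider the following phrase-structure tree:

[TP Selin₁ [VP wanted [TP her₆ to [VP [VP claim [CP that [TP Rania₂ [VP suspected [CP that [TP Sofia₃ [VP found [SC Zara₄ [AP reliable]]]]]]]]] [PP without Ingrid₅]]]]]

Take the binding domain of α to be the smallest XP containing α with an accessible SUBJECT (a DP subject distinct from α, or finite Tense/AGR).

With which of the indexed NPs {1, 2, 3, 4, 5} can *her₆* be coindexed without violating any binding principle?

none

*her* is a pronoun, so Principle B applies: it must be free in its binding domain.
Binding domain of *her₆*: the matrix TP, whose subject is Selin₁.
*Selin₁* c-commands the pronoun within its binding domain → coindexation would violate Principle B.
*Rania₂*: the pronoun c-commands this R-expression → coindexation would violate Principle C on *Rania₂*.
*Sofia₃*: the pronoun c-commands this R-expression → coindexation would violate Principle C on *Sofia₃*.
*Zara₄*: the pronoun c-commands this R-expression → coindexation would violate Principle C on *Zara₄*.
*Ingrid₅*: the pronoun c-commands this R-expression → coindexation would violate Principle C on *Ingrid₅*.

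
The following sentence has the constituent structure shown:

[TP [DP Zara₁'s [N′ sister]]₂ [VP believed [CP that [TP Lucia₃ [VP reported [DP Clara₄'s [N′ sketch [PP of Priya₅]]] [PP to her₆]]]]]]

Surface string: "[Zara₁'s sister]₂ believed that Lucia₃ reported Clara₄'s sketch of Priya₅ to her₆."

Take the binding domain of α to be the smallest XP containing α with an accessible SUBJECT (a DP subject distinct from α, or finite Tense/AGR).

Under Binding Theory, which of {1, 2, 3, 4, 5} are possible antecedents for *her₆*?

*her* is a pronoun, so Principle B applies: it must be free in its binding domain.
Binding domain of *her₆*: the embedded TP, whose subject is Lucia₃.
*Zara₁* and the pronoun do not c-command one another → neither Principle B nor Principle C is at stake; coindexation permitted.
*[Zara₁'s sister]₂* c-commands the pronoun but from outside its binding domain, and is not c-commanded by it → coindexation permitted.
*Lucia₃* c-commands the pronoun within its binding domain → coindexation would violate Principle B.
*Clara₄* and the pronoun do not c-command one another → neither Principle B nor Principle C is at stake; coindexation permitted.
*Priya₅* and the pronoun do not c-command one another → neither Principle B nor Principle C is at stake; coindexation permitted.

{1, 2, 4, 5}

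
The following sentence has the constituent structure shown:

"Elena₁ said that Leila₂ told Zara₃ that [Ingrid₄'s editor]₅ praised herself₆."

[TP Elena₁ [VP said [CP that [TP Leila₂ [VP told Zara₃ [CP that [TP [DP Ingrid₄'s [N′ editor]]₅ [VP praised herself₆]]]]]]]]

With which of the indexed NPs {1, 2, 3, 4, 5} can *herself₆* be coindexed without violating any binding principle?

*herself* is an anaphor, so Principle A applies: it must be bound in its binding domain.
Binding domain of *herself₆*: the embedded TP, whose subject is [Ingrid₄'s editor]₅.
*Elena₁* c-commands the anaphor but is outside its binding domain → cannot satisfy Principle A.
*Leila₂* c-commands the anaphor but is outside its binding domain → cannot satisfy Principle A.
*Zara₃* c-commands the anaphor but is outside its binding domain → cannot satisfy Principle A.
*Ingrid₄* does not c-command the anaphor → cannot bind it.
*[Ingrid₄'s editor]₅* c-commands the anaphor within its binding domain → licit binder.

{5}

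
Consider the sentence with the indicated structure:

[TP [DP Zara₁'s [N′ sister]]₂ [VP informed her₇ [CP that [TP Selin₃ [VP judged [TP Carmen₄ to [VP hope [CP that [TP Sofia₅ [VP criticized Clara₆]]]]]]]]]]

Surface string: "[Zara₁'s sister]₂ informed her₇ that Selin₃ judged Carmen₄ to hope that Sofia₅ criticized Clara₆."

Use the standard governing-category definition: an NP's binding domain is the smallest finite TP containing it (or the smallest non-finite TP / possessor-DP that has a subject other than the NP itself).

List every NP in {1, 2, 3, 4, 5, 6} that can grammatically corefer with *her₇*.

*her* is a pronoun, so Principle B applies: it must be free in its binding domain.
Binding domain of *her₇*: the matrix TP, whose subject is [Zara₁'s sister]₂.
*Zara₁* and the pronoun do not c-command one another → neither Principle B nor Principle C is at stake; coindexation permitted.
*[Zara₁'s sister]₂* c-commands the pronoun within its binding domain → coindexation would violate Principle B.
*Selin₃*: the pronoun c-commands this R-expression → coindexation would violate Principle C on *Selin₃*.
*Carmen₄*: the pronoun c-commands this R-expression → coindexation would violate Principle C on *Carmen₄*.
*Sofia₅*: the pronoun c-commands this R-expression → coindexation would violate Principle C on *Sofia₅*.
*Clara₆*: the pronoun c-commands this R-expression → coindexation would violate Principle C on *Clara₆*.

{1}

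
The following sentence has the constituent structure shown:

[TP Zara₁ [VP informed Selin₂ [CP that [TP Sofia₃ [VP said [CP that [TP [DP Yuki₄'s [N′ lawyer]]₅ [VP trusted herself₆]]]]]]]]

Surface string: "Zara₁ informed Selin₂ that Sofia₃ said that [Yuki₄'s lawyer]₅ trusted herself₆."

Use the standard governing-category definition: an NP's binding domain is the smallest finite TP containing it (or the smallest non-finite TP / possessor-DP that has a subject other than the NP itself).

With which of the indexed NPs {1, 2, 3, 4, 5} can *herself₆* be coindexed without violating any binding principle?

{5}

*herself* is an anaphor, so Principle A applies: it must be bound in its binding domain.
Binding domain of *herself₆*: the embedded TP, whose subject is [Yuki₄'s lawyer]₅.
*Zara₁* c-commands the anaphor but is outside its binding domain → cannot satisfy Principle A.
*Selin₂* c-commands the anaphor but is outside its binding domain → cannot satisfy Principle A.
*Sofia₃* c-commands the anaphor but is outside its binding domain → cannot satisfy Principle A.
*Yuki₄* does not c-command the anaphor → cannot bind it.
*[Yuki₄'s lawyer]₅* c-commands the anaphor within its binding domain → licit binder.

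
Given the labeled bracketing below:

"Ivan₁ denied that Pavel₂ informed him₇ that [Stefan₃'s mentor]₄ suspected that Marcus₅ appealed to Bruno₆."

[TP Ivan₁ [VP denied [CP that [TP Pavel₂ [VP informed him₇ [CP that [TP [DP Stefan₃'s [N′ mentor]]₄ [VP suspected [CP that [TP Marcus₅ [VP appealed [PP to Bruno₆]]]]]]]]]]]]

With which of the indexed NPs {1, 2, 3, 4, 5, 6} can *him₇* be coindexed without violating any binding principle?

*him* is a pronoun, so Principle B applies: it must be free in its binding domain.
Binding domain of *him₇*: the embedded TP, whose subject is Pavel₂.
*Ivan₁* c-commands the pronoun but from outside its binding domain, and is not c-commanded by it → coindexation permitted.
*Pavel₂* c-commands the pronoun within its binding domain → coindexation would violate Principle B.
*Stefan₃*: the pronoun c-commands this R-expression → coindexation would violate Principle C on *Stefan₃*.
*[Stefan₃'s mentor]₄*: the pronoun c-commands this R-expression → coindexation would violate Principle C on *[Stefan₃'s mentor]₄*.
*Marcus₅*: the pronoun c-commands this R-expression → coindexation would violate Principle C on *Marcus₅*.
*Bruno₆*: the pronoun c-commands this R-expression → coindexation would violate Principle C on *Bruno₆*.

{1}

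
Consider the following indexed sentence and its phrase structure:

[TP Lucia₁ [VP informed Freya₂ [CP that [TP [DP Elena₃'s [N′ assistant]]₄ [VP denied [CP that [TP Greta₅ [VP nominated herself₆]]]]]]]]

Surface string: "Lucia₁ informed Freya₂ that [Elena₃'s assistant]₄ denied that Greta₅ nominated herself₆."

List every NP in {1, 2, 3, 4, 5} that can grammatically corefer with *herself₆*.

*herself* is an anaphor, so Principle A applies: it must be bound in its binding domain.
Binding domain of *herself₆*: the embedded TP, whose subject is Greta₅.
*Lucia₁* c-commands the anaphor but is outside its binding domain → cannot satisfy Principle A.
*Freya₂* c-commands the anaphor but is outside its binding domain → cannot satisfy Principle A.
*Elena₃* does not c-command the anaphor → cannot bind it.
*[Elena₃'s assistant]₄* c-commands the anaphor but is outside its binding domain → cannot satisfy Principle A.
*Greta₅* c-commands the anaphor within its binding domain → licit binder.

{5}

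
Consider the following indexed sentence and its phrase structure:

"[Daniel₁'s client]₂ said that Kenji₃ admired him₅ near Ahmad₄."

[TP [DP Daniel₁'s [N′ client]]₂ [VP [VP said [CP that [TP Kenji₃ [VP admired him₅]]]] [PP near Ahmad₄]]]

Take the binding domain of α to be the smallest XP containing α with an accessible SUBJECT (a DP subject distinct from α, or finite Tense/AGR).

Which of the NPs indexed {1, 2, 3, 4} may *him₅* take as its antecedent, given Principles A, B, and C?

*him* is a pronoun, so Principle B applies: it must be free in its binding domain.
Binding domain of *him₅*: the embedded TP, whose subject is Kenji₃.
*Daniel₁* and the pronoun do not c-command one another → neither Principle B nor Principle C is at stake; coindexation permitted.
*[Daniel₁'s client]₂* c-commands the pronoun but from outside its binding domain, and is not c-commanded by it → coindexation permitted.
*Kenji₃* c-commands the pronoun within its binding domain → coindexation would violate Principle B.
*Ahmad₄* and the pronoun do not c-command one another → neither Principle B nor Principle C is at stake; coindexation permitted.

{1, 2, 4}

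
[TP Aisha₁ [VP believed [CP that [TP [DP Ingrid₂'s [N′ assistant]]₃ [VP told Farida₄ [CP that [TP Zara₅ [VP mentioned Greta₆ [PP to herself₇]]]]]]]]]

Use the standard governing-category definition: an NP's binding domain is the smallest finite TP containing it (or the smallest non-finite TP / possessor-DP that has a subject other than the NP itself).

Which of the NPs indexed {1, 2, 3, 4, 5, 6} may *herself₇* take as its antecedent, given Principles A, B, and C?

{5, 6}

*herself* is an anaphor, so Principle A applies: it must be bound in its binding domain.
Binding domain of *herself₇*: the embedded TP, whose subject is Zara₅.
*Aisha₁* c-commands the anaphor but is outside its binding domain → cannot satisfy Principle A.
*Ingrid₂* does not c-command the anaphor → cannot bind it.
*[Ingrid₂'s assistant]₃* c-commands the anaphor but is outside its binding domain → cannot satisfy Principle A.
*Farida₄* c-commands the anaphor but is outside its binding domain → cannot satisfy Principle A.
*Zara₅* c-commands the anaphor within its binding domain → licit binder.
*Greta₆* c-commands the anaphor within its binding domain → licit binder.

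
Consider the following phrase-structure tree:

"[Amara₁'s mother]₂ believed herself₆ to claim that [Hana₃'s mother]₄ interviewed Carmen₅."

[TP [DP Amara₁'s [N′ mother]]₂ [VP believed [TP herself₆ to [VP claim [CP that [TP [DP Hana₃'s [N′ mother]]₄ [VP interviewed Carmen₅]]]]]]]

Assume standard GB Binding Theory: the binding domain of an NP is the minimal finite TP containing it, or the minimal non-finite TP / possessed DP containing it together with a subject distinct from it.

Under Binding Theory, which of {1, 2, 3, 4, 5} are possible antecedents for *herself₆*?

*herself* is an anaphor, so Principle A applies: it must be bound in its binding domain.
Binding domain of *herself₆*: the matrix TP, whose subject is [Amara₁'s mother]₂.
*Amara₁* does not c-command the anaphor → cannot bind it.
*[Amara₁'s mother]₂* c-commands the anaphor within its binding domain → licit binder.
*Hana₃* does not c-command the anaphor → cannot bind it.
*[Hana₃'s mother]₄* does not c-command the anaphor → cannot bind it.
*Carmen₅* does not c-command the anaphor → cannot bind it.

{2}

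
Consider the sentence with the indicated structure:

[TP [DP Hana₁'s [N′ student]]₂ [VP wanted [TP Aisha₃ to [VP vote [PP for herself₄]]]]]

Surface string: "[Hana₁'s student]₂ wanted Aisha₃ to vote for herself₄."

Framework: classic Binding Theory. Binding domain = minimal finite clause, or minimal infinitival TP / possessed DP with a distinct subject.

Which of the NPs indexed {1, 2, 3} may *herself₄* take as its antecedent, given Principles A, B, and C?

{3}

*herself* is an anaphor, so Principle A applies: it must be bound in its binding domain.
Binding domain of *herself₄*: the embedded TP, whose subject is Aisha₃.
*Hana₁* does not c-command the anaphor → cannot bind it.
*[Hana₁'s student]₂* c-commands the anaphor but is outside its binding domain → cannot satisfy Principle A.
*Aisha₃* c-commands the anaphor within its binding domain → licit binder.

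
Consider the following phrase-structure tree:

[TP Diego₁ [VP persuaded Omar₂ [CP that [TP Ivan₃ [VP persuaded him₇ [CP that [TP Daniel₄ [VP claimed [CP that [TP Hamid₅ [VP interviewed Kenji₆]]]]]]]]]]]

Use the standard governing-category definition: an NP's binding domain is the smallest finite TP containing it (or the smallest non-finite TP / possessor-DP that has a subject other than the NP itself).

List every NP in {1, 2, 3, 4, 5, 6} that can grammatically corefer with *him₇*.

{1, 2}

*him* is a pronoun, so Principle B applies: it must be free in its binding domain.
Binding domain of *him₇*: the embedded TP, whose subject is Ivan₃.
*Diego₁* c-commands the pronoun but from outside its binding domain, and is not c-commanded by it → coindexation permitted.
*Omar₂* c-commands the pronoun but from outside its binding domain, and is not c-commanded by it → coindexation permitted.
*Ivan₃* c-commands the pronoun within its binding domain → coindexation would violate Principle B.
*Daniel₄*: the pronoun c-commands this R-expression → coindexation would violate Principle C on *Daniel₄*.
*Hamid₅*: the pronoun c-commands this R-expression → coindexation would violate Principle C on *Hamid₅*.
*Kenji₆*: the pronoun c-commands this R-expression → coindexation would violate Principle C on *Kenji₆*.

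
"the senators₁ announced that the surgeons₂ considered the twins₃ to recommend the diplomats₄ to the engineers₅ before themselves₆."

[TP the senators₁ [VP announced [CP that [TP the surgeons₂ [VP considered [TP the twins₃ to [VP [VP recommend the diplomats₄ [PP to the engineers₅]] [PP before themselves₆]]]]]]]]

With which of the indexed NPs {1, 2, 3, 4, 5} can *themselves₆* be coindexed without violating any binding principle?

{3}

*themselves* is an anaphor, so Principle A applies: it must be bound in its binding domain.
Binding domain of *themselves₆*: the embedded TP, whose subject is the twins₃.
*the senators₁* c-commands the anaphor but is outside its binding domain → cannot satisfy Principle A.
*the surgeons₂* c-commands the anaphor but is outside its binding domain → cannot satisfy Principle A.
*the twins₃* c-commands the anaphor within its binding domain → licit binder.
*the diplomats₄* does not c-command the anaphor → cannot bind it.
*the engineers₅* does not c-command the anaphor → cannot bind it.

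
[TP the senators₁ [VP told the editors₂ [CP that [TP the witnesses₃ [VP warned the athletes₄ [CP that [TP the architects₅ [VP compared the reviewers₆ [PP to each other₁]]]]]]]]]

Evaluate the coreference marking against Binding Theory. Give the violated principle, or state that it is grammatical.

The two coindexed NPs are *the senators₁* and *each other₁*.
*each other₁* is an anaphor. Principle A requires it to be bound within its binding domain — the embedded TP, whose subject is the architects₅.
Within that domain it is c-commanded by *the architects₅*, *the reviewers₆*, none of which share its index.
*the senators₁* does c-command the anaphor, but from outside its binding domain.
The anaphor is unbound in its domain → Principle A violation.

Principle A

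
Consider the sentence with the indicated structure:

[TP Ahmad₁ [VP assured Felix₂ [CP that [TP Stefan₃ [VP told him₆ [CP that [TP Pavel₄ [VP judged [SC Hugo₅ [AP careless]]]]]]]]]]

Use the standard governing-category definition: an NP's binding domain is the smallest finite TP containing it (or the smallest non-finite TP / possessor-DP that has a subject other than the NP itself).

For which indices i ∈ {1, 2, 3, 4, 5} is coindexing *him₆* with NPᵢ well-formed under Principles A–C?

*him* is a pronoun, so Principle B applies: it must be free in its binding domain.
Binding domain of *him₆*: the embedded TP, whose subject is Stefan₃.
*Ahmad₁* c-commands the pronoun but from outside its binding domain, and is not c-commanded by it → coindexation permitted.
*Felix₂* c-commands the pronoun but from outside its binding domain, and is not c-commanded by it → coindexation permitted.
*Stefan₃* c-commands the pronoun within its binding domain → coindexation would violate Principle B.
*Pavel₄*: the pronoun c-commands this R-expression → coindexation would violate Principle C on *Pavel₄*.
*Hugo₅*: the pronoun c-commands this R-expression → coindexation would violate Principle C on *Hugo₅*.

{1, 2}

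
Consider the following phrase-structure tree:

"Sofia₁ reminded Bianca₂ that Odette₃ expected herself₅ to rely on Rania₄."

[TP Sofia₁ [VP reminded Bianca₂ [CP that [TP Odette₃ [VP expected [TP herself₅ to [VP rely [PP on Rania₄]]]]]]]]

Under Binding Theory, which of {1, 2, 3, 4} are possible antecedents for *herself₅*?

*herself* is an anaphor, so Principle A applies: it must be bound in its binding domain.
Binding domain of *herself₅*: the embedded TP, whose subject is Odette₃.
*Sofia₁* c-commands the anaphor but is outside its binding domain → cannot satisfy Principle A.
*Bianca₂* c-commands the anaphor but is outside its binding domain → cannot satisfy Principle A.
*Odette₃* c-commands the anaphor within its binding domain → licit binder.
*Rania₄* does not c-command the anaphor → cannot bind it.

{3}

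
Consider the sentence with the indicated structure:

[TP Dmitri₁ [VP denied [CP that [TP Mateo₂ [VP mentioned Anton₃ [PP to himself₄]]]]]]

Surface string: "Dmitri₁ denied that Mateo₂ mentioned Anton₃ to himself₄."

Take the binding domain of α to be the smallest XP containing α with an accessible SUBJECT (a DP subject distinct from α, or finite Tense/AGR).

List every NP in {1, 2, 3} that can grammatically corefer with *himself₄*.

*himself* is an anaphor, so Principle A applies: it must be bound in its binding domain.
Binding domain of *himself₄*: the embedded TP, whose subject is Mateo₂.
*Dmitri₁* c-commands the anaphor but is outside its binding domain → cannot satisfy Principle A.
*Mateo₂* c-commands the anaphor within its binding domain → licit binder.
*Anton₃* c-commands the anaphor within its binding domain → licit binder.

{2, 3}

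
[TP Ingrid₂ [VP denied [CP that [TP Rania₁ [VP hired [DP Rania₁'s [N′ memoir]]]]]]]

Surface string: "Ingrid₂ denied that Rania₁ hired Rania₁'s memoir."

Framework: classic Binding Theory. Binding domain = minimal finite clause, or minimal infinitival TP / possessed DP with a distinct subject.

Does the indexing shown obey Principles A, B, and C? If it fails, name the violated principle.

Principle C

The two coindexed NPs are *Rania₁* (the lower occurrence) and *Rania₁* (the higher occurrence).
*Rania₁* (the lower occurrence) is an R-expression. Principle C requires it to be free everywhere.
*Rania₁* (the higher occurrence) c-commands it and carries the same index.
The R-expression is bound → Principle C violation.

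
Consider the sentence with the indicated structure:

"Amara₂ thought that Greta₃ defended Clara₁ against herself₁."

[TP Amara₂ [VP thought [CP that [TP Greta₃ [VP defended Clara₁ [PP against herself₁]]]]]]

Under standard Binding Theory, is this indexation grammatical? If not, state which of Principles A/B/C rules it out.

The two coindexed NPs are *Clara₁* and *herself₁*.
*herself₁* is an anaphor; its binding domain is the embedded TP, whose subject is Greta₃. *Clara₁* c-commands it within that domain and shares its index, so Principle A is satisfied.
*Clara₁* is an R-expression; *herself₁* does not c-command it, and no other NP shares its index, so Principle C is satisfied.
All principles are respected.

grammatical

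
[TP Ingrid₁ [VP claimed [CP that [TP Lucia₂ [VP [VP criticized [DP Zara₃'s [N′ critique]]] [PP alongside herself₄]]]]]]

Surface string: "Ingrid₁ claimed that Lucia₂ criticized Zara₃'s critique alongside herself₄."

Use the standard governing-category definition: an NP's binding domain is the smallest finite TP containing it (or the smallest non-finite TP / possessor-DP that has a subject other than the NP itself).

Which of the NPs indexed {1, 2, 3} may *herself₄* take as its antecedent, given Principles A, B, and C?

{2}

*herself* is an anaphor, so Principle A applies: it must be bound in its binding domain.
Binding domain of *herself₄*: the embedded TP, whose subject is Lucia₂.
*Ingrid₁* c-commands the anaphor but is outside its binding domain → cannot satisfy Principle A.
*Lucia₂* c-commands the anaphor within its binding domain → licit binder.
*Zara₃* does not c-command the anaphor → cannot bind it.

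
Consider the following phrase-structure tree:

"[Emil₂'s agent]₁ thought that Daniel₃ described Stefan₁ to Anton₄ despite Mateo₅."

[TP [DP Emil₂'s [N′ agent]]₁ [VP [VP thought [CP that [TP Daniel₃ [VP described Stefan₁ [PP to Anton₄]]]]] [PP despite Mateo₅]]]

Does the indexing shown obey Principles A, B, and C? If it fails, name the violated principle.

The two coindexed NPs are *[Emil₂'s agent]₁* and *Stefan₁*.
*Stefan₁* is an R-expression. Principle C requires it to be free everywhere.
*[Emil₂'s agent]₁* c-commands it and carries the same index.
The R-expression is bound → Principle C violation.

Principle C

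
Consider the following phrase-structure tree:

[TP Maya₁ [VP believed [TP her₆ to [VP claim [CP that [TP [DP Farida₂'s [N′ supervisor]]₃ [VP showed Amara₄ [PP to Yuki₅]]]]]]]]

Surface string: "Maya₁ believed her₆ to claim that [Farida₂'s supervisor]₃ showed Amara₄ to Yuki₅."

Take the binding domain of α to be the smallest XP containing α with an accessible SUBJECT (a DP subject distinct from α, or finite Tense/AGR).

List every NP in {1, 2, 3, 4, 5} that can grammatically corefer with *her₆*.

*her* is a pronoun, so Principle B applies: it must be free in its binding domain.
Binding domain of *her₆*: the matrix TP, whose subject is Maya₁.
*Maya₁* c-commands the pronoun within its binding domain → coindexation would violate Principle B.
*Farida₂*: the pronoun c-commands this R-expression → coindexation would violate Principle C on *Farida₂*.
*[Farida₂'s supervisor]₃*: the pronoun c-commands this R-expression → coindexation would violate Principle C on *[Farida₂'s supervisor]₃*.
*Amara₄*: the pronoun c-commands this R-expression → coindexation would violate Principle C on *Amara₄*.
*Yuki₅*: the pronoun c-commands this R-expression → coindexation would violate Principle C on *Yuki₅*.

none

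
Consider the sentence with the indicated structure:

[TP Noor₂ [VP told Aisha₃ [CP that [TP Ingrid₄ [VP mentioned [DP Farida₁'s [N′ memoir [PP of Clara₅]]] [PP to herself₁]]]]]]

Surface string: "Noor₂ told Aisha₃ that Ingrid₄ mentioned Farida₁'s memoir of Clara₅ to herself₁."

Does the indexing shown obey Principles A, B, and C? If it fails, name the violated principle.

The two coindexed NPs are *Farida₁* and *herself₁*.
*herself₁* is an anaphor. Principle A requires it to be bound within its binding domain — the embedded TP, whose subject is Ingrid₄.
Within that domain it is c-commanded by *Ingrid₄*, which does not share its index.
*Farida₁* does not c-command the anaphor at all.
The anaphor is unbound in its domain → Principle A violation.

Principle A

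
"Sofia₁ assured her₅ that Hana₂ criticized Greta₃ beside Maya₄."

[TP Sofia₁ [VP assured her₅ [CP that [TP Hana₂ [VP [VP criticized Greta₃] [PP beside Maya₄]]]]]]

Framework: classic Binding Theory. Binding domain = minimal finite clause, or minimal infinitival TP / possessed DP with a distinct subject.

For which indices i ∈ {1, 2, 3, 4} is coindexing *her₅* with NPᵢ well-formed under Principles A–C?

*her* is a pronoun, so Principle B applies: it must be free in its binding domain.
Binding domain of *her₅*: the matrix TP, whose subject is Sofia₁.
*Sofia₁* c-commands the pronoun within its binding domain → coindexation would violate Principle B.
*Hana₂*: the pronoun c-commands this R-expression → coindexation would violate Principle C on *Hana₂*.
*Greta₃*: the pronoun c-commands this R-expression → coindexation would violate Principle C on *Greta₃*.
*Maya₄*: the pronoun c-commands this R-expression → coindexation would violate Principle C on *Maya₄*.

none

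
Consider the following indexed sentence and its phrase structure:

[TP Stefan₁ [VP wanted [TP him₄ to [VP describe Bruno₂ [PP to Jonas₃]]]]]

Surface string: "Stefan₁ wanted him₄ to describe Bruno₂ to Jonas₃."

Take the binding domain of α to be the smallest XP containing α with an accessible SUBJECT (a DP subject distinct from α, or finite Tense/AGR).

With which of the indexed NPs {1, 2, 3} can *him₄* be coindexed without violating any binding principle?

none

*him* is a pronoun, so Principle B applies: it must be free in its binding domain.
Binding domain of *him₄*: the matrix TP, whose subject is Stefan₁.
*Stefan₁* c-commands the pronoun within its binding domain → coindexation would violate Principle B.
*Bruno₂*: the pronoun c-commands this R-expression → coindexation would violate Principle C on *Bruno₂*.
*Jonas₃*: the pronoun c-commands this R-expression → coindexation would violate Principle C on *Jonas₃*.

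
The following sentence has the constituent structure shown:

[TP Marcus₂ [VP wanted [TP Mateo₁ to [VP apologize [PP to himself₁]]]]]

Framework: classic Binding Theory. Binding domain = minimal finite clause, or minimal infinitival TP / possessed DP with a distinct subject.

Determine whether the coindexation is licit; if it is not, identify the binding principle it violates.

The two coindexed NPs are *Mateo₁* and *himself₁*.
*himself₁* is an anaphor; its binding domain is the embedded TP, whose subject is Mateo₁. *Mateo₁* c-commands it within that domain and shares its index, so Principle A is satisfied.
*Mateo₁* is an R-expression; *himself₁* does not c-command it, and no other NP shares its index, so Principle C is satisfied.
All principles are respected.

grammatical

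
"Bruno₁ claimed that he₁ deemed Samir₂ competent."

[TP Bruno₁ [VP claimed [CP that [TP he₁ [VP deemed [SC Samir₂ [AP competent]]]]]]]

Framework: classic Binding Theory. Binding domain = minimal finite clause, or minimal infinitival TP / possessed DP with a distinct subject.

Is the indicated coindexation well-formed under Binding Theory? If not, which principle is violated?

grammatical

The two coindexed NPs are *Bruno₁* and *he₁*.
*he₁* is a pronoun; nothing c-commands it within its binding domain (the embedded TP.), so Principle B holds trivially.
*Bruno₁* is an R-expression; *he₁* does not c-command it, and no other NP shares its index, so Principle C is satisfied.
All principles are respected.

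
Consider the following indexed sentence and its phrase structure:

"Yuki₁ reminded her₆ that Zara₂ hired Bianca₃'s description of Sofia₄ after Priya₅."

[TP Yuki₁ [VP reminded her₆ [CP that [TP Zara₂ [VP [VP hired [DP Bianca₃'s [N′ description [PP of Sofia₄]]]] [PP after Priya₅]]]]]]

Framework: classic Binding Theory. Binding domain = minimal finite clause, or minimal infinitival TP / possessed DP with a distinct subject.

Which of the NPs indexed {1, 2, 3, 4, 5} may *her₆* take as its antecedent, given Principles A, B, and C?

*her* is a pronoun, so Principle B applies: it must be free in its binding domain.
Binding domain of *her₆*: the matrix TP, whose subject is Yuki₁.
*Yuki₁* c-commands the pronoun within its binding domain → coindexation would violate Principle B.
*Zara₂*: the pronoun c-commands this R-expression → coindexation would violate Principle C on *Zara₂*.
*Bianca₃*: the pronoun c-commands this R-expression → coindexation would violate Principle C on *Bianca₃*.
*Sofia₄*: the pronoun c-commands this R-expression → coindexation would violate Principle C on *Sofia₄*.
*Priya₅*: the pronoun c-commands this R-expression → coindexation would violate Principle C on *Priya₅*.

none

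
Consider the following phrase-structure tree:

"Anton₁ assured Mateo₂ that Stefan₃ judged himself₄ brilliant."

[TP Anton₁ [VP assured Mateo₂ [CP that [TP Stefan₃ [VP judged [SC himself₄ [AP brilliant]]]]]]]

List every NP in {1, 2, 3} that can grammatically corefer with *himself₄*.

{3}

*himself* is an anaphor, so Principle A applies: it must be bound in its binding domain.
Binding domain of *himself₄*: the embedded TP, whose subject is Stefan₃.
*Anton₁* c-commands the anaphor but is outside its binding domain → cannot satisfy Principle A.
*Mateo₂* c-commands the anaphor but is outside its binding domain → cannot satisfy Principle A.
*Stefan₃* c-commands the anaphor within its binding domain → licit binder.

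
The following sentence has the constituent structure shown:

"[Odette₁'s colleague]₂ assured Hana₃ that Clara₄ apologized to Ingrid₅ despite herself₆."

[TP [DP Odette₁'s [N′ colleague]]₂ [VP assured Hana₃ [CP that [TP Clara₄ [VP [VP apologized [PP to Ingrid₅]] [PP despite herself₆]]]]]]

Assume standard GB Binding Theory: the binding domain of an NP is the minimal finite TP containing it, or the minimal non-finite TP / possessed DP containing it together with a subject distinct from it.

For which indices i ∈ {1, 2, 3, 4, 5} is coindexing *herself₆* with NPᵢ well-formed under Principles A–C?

{4}

*herself* is an anaphor, so Principle A applies: it must be bound in its binding domain.
Binding domain of *herself₆*: the embedded TP, whose subject is Clara₄.
*Odette₁* does not c-command the anaphor → cannot bind it.
*[Odette₁'s colleague]₂* c-commands the anaphor but is outside its binding domain → cannot satisfy Principle A.
*Hana₃* c-commands the anaphor but is outside its binding domain → cannot satisfy Principle A.
*Clara₄* c-commands the anaphor within its binding domain → licit binder.
*Ingrid₅* does not c-command the anaphor → cannot bind it.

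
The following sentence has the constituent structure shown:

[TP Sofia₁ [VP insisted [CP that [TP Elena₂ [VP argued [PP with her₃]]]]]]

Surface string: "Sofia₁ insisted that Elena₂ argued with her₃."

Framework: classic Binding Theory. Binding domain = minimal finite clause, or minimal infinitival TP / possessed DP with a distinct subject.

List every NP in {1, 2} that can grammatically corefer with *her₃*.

*her* is a pronoun, so Principle B applies: it must be free in its binding domain.
Binding domain of *her₃*: the embedded TP, whose subject is Elena₂.
*Sofia₁* c-commands the pronoun but from outside its binding domain, and is not c-commanded by it → coindexation permitted.
*Elena₂* c-commands the pronoun within its binding domain → coindexation would violate Principle B.

{1}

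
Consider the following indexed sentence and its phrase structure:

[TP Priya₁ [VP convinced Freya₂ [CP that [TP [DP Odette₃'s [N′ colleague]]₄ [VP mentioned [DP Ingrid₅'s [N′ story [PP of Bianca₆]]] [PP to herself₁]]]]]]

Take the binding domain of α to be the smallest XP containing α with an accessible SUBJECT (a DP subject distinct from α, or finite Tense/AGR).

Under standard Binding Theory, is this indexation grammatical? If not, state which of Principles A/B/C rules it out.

Principle A

The two coindexed NPs are *Priya₁* and *herself₁*.
*herself₁* is an anaphor. Principle A requires it to be bound within its binding domain — the embedded TP, whose subject is [Odette₃'s colleague]₄.
Within that domain it is c-commanded by *[Odette₃'s colleague]₄*, which does not share its index.
*Priya₁* does c-command the anaphor, but from outside its binding domain.
The anaphor is unbound in its domain → Principle A violation.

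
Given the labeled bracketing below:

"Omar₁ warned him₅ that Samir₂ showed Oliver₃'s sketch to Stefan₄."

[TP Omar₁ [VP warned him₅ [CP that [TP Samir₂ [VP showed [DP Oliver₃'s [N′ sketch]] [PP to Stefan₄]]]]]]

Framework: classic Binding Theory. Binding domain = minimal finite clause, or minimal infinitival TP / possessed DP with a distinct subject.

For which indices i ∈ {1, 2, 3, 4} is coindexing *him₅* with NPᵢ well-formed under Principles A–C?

none

*him* is a pronoun, so Principle B applies: it must be free in its binding domain.
Binding domain of *him₅*: the matrix TP, whose subject is Omar₁.
*Omar₁* c-commands the pronoun within its binding domain → coindexation would violate Principle B.
*Samir₂*: the pronoun c-commands this R-expression → coindexation would violate Principle C on *Samir₂*.
*Oliver₃*: the pronoun c-commands this R-expression → coindexation would violate Principle C on *Oliver₃*.
*Stefan₄*: the pronoun c-commands this R-expression → coindexation would violate Principle C on *Stefan₄*.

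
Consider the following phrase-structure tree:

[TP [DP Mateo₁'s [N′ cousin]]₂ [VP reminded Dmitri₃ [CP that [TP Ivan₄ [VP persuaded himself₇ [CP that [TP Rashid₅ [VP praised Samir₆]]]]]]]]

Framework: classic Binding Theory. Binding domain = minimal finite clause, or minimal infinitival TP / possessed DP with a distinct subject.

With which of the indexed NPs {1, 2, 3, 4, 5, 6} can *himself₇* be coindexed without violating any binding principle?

*himself* is an anaphor, so Principle A applies: it must be bound in its binding domain.
Binding domain of *himself₇*: the embedded TP, whose subject is Ivan₄.
*Mateo₁* does not c-command the anaphor → cannot bind it.
*[Mateo₁'s cousin]₂* c-commands the anaphor but is outside its binding domain → cannot satisfy Principle A.
*Dmitri₃* c-commands the anaphor but is outside its binding domain → cannot satisfy Principle A.
*Ivan₄* c-commands the anaphor within its binding domain → licit binder.
*Rashid₅* does not c-command the anaphor → cannot bind it.
*Samir₆* does not c-command the anaphor → cannot bind it.

{4}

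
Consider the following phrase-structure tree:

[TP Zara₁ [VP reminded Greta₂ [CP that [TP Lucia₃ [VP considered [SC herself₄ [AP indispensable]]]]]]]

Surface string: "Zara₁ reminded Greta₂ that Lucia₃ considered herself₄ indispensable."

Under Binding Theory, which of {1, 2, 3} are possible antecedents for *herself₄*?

*herself* is an anaphor, so Principle A applies: it must be bound in its binding domain.
Binding domain of *herself₄*: the embedded TP, whose subject is Lucia₃.
*Zara₁* c-commands the anaphor but is outside its binding domain → cannot satisfy Principle A.
*Greta₂* c-commands the anaphor but is outside its binding domain → cannot satisfy Principle A.
*Lucia₃* c-commands the anaphor within its binding domain → licit binder.

{3}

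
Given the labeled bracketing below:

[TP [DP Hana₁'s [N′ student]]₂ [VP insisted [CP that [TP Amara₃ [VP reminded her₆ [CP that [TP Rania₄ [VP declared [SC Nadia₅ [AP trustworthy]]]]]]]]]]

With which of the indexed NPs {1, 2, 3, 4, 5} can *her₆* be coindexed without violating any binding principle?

{1, 2}

*her* is a pronoun, so Principle B applies: it must be free in its binding domain.
Binding domain of *her₆*: the embedded TP, whose subject is Amara₃.
*Hana₁* and the pronoun do not c-command one another → neither Principle B nor Principle C is at stake; coindexation permitted.
*[Hana₁'s student]₂* c-commands the pronoun but from outside its binding domain, and is not c-commanded by it → coindexation permitted.
*Amara₃* c-commands the pronoun within its binding domain → coindexation would violate Principle B.
*Rania₄*: the pronoun c-commands this R-expression → coindexation would violate Principle C on *Rania₄*.
*Nadia₅*: the pronoun c-commands this R-expression → coindexation would violate Principle C on *Nadia₅*.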